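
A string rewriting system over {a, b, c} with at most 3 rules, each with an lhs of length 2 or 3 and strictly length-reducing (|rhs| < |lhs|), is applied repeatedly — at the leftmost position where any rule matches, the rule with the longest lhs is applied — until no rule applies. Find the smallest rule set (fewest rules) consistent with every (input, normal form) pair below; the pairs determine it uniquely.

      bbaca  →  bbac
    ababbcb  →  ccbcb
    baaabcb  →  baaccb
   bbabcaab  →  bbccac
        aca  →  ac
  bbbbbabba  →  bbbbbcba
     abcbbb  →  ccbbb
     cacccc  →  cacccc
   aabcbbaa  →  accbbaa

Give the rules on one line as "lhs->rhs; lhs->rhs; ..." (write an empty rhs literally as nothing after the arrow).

  | bbaca => bbac
  | ababbcb => cabbcb => ccbcb
  | baaabcb => baaccb
  | bbabcaab => bbccaab => bbccac

ab->c; aca->ac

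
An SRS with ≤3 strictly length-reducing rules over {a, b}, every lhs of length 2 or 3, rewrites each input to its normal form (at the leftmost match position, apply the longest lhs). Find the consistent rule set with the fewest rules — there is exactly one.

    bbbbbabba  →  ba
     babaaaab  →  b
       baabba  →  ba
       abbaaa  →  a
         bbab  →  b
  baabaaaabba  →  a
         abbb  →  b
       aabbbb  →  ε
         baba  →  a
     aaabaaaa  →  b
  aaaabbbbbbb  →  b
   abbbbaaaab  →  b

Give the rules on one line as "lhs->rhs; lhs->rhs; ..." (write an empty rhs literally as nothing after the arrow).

aa->; ab->b; bb->

  | bbbbbabba => bbbabba => babba => bbba => ba
  | babaaaab => bbaaaab => aaaab => aab => b
  | baabba => bbba => ba
  | abbaaa => bbaaa => aaa => a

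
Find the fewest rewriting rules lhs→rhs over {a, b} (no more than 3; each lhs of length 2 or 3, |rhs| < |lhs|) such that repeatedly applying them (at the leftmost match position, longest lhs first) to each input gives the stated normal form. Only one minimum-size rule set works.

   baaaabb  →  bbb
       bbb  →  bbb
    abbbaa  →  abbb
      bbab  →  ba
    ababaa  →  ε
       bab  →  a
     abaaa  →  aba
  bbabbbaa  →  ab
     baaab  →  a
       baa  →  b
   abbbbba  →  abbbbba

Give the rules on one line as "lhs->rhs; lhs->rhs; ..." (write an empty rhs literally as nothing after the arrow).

aa->; bab->a

  | baaaabb => baabb => bbb
  | bbb
  | abbbaa => abbb
  | bbab => ba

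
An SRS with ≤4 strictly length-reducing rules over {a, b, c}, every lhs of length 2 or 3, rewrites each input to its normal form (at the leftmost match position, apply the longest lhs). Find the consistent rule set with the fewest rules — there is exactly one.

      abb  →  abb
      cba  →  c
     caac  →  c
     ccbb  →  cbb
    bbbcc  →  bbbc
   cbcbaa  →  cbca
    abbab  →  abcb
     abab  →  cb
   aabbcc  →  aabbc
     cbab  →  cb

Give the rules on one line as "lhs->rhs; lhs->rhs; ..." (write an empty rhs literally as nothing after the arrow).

  | abb
  | cba => cc => c
  | caac => cac => cc => c
  | ccbb => cbb

ac->c; ba->c; cc->c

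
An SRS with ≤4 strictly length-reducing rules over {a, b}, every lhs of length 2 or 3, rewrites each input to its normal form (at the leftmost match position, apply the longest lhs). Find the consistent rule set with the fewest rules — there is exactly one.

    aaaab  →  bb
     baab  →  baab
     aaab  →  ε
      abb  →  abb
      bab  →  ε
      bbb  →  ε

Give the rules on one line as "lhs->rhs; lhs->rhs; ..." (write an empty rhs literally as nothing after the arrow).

  | aaaab => bbab => bb
  | baab
  | aaab => bbb => ε
  | abb

aaa->bb; bab->; bba->b; bbb->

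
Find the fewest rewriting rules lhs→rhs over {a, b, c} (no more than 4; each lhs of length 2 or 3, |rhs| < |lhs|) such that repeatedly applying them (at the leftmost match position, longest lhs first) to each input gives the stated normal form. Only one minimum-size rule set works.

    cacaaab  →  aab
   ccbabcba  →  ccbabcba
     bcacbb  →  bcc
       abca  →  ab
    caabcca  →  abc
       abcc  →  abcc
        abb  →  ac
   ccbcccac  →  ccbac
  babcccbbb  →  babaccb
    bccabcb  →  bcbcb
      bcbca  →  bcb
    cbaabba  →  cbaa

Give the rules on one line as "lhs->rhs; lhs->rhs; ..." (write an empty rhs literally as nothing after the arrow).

  | cacaaab => caaab => aab
  | ccbabcba
  | bcacbb => bcbb => bcc
  | abca => ab

bb->c; ca->; ccc->ac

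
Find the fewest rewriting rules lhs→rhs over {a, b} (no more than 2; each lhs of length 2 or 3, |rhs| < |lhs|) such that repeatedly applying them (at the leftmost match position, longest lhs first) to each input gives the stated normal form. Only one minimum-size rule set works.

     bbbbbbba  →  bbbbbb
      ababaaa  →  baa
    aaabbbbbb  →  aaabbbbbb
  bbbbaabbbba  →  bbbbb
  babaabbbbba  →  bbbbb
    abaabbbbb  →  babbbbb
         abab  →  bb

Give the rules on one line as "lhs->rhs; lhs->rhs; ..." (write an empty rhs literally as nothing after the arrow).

aba->b; bba->b

  | bbbbbbba => bbbbbb
  | ababaaa => bbaaa => baa
  | aaabbbbbb
  | bbbbaabbbba => bbbabbbba => bbbbbba => bbbbb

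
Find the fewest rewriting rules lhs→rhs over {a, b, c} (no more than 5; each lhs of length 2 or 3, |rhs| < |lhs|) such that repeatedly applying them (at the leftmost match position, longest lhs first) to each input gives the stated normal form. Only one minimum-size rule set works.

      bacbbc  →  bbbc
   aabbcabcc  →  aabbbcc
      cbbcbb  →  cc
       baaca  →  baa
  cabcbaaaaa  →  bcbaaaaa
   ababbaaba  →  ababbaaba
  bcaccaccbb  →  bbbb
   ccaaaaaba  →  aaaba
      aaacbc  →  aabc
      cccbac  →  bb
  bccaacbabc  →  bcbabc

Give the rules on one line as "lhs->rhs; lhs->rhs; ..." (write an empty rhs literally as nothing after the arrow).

  | bacbbc => bbbc
  | aabbcabcc => aabbbcc
  | cbbcbb => ccbb => cc
  | baaca => baa

ac->; ca->; cbb->c; ccc->b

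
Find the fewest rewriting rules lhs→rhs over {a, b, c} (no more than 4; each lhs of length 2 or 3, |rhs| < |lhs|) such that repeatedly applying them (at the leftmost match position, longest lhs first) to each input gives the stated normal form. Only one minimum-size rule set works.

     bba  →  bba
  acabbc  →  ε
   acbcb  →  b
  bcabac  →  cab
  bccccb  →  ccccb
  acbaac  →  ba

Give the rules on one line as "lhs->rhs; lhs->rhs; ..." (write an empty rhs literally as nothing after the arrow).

ac->; bc->c; bcb->b

  | bba
  | acabbc => abbc => abc => ac => ε
  | acbcb => bcb => b
  | bcabac => cabac => cab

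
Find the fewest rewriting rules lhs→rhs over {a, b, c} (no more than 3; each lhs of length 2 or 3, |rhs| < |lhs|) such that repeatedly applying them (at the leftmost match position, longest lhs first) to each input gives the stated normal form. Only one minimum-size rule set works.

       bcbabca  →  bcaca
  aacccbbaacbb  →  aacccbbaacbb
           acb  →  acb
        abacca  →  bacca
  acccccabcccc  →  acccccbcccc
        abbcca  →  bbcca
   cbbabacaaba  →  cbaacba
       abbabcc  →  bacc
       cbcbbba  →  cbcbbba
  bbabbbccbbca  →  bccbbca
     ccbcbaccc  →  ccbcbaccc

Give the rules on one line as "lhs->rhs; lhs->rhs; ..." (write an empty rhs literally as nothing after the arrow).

  | bcbabca => bcaca
  | aacccbbaacbb
  | acb
  | abacca => bacca

ab->b; bab->a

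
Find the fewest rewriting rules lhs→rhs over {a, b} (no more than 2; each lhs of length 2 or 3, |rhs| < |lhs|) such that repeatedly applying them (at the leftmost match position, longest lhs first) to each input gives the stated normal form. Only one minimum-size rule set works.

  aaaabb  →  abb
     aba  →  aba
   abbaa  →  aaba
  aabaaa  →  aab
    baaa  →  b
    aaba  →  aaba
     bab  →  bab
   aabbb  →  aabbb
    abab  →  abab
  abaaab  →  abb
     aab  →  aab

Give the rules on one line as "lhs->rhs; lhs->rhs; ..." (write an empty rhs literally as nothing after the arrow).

aaa->; bba->ab

  | aaaabb => abb
  | aba
  | abbaa => aaba
  | aabaaa => aab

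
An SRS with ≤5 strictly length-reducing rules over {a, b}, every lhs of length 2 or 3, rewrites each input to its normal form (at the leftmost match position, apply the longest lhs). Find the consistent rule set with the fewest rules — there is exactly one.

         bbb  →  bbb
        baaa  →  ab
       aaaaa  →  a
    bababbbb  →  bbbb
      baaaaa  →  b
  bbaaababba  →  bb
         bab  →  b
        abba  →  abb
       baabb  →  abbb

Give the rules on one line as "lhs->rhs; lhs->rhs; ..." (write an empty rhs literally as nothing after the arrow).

aa->; ba->b; baa->ab; bab->b

  | bbb
  | baaa => aba => ab
  | aaaaa => aaa => a
  | bababbbb => babbbb => bbbb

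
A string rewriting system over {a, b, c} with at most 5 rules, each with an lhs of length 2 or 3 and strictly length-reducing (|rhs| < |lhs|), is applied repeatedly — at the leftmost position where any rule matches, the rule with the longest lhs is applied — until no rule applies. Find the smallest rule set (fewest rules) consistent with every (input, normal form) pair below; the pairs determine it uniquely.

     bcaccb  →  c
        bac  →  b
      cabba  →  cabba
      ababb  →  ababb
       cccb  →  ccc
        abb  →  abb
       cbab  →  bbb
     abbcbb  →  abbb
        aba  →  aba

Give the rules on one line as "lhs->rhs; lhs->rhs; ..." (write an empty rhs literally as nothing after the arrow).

ac->; bc->; cb->c; cba->bb

  | bcaccb => accb => cb => c
  | bac => b
  | cabba
  | ababb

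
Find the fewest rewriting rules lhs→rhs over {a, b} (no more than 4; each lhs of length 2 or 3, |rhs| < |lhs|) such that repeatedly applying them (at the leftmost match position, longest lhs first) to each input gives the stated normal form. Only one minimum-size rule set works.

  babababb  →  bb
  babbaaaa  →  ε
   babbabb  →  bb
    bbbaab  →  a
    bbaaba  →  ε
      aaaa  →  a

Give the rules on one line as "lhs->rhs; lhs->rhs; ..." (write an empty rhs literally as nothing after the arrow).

aaa->; ab->a; ba->b; bbb->aa

  | babababb => bbababb => bbbabb => aaabb => bb
  | babbaaaa => bbbaaaa => aaaaaa => aaa => ε
  | babbabb => bbbabb => aaabb => bb
  | bbbaab => aaaab => ab => a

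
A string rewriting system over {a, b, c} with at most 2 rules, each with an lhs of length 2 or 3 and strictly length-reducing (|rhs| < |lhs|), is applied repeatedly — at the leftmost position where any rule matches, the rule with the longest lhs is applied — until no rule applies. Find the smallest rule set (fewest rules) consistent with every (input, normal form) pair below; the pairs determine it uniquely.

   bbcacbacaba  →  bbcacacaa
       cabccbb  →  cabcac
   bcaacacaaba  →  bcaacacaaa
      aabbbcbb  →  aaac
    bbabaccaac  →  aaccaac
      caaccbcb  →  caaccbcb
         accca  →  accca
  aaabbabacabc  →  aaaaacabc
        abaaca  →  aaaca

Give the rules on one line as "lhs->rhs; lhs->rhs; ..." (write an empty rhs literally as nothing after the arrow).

  | bbcacbacaba => bbcacacaba => bbcacacaa
  | cabccbb => cabcac
  | bcaacacaaba => bcaacacaaa
  | aabbbcbb => aabbbac => aabbac => aabac => aaac

ba->a; cbb->ac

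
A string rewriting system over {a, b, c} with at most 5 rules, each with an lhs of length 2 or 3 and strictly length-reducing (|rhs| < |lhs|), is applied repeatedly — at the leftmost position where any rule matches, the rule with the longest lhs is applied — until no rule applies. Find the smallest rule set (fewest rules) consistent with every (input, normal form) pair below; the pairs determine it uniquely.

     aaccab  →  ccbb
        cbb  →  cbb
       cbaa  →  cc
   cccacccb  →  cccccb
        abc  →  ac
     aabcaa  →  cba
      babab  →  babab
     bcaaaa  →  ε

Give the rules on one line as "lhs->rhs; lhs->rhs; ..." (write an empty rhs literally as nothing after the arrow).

aa->c; bc->c; ca->; cca->cb

  | aaccab => cccab => ccbb
  | cbb
  | cbaa => cbc => cc
  | cccacccb => ccbcccb => cccccb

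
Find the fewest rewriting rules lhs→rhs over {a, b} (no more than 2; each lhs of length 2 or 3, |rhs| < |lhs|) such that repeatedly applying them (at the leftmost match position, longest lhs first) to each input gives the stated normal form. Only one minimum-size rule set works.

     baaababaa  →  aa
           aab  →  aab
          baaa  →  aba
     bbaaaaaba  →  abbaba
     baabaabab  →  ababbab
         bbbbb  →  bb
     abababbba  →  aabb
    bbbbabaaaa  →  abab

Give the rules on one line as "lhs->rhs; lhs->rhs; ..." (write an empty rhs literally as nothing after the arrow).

baa->ab; bbb->

  | baaababaa => abababaa => ababaab => abaabb => aabbb => aa
  | aab
  | baaa => aba
  | bbaaaaaba => babaaaba => baababa => abbaba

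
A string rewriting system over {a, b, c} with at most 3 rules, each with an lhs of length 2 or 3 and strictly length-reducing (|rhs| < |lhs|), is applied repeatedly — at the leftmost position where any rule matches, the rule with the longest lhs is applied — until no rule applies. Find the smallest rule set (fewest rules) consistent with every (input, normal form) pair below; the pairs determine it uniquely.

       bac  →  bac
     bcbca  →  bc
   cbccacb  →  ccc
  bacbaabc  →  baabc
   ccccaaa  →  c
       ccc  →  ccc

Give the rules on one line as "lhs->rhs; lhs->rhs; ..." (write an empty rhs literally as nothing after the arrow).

ca->; cb->c

  | bac
  | bcbca => bcca => bc
  | cbccacb => cccacb => cccb => ccc
  | bacbaabc => bacaabc => baabc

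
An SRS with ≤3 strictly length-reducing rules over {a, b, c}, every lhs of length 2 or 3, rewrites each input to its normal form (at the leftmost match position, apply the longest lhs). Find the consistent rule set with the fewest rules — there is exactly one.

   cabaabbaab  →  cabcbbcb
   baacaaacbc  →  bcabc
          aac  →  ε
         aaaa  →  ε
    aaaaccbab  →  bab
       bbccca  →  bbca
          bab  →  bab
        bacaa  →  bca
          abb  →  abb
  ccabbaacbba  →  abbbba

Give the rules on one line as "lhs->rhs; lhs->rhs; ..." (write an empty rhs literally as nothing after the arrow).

  | cabaabbaab => cabcbbaab => cabcbbcb
  | baacaaacbc => bccaaacbc => baaacbc => bcacbc => bcabc
  | aac => cc => ε
  | aaaa => caa => cc => ε

aa->c; ac->a; cc->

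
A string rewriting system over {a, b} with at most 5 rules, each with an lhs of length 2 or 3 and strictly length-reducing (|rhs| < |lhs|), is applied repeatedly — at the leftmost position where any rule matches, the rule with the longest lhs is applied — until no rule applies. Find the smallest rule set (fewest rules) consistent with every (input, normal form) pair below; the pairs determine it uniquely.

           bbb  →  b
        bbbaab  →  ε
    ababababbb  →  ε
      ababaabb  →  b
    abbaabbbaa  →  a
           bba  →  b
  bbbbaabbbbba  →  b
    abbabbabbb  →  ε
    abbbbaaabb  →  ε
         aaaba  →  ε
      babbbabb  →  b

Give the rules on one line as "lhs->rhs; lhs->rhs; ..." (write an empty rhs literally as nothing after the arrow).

aa->; ab->a; bb->; bba->b

  | bbb => b
  | bbbaab => baab => bb => ε
  | ababababbb => aabababbb => bababbb => baabbb => bbbb => bb => ε
  | ababaabb => aabaabb => baabb => bbb => b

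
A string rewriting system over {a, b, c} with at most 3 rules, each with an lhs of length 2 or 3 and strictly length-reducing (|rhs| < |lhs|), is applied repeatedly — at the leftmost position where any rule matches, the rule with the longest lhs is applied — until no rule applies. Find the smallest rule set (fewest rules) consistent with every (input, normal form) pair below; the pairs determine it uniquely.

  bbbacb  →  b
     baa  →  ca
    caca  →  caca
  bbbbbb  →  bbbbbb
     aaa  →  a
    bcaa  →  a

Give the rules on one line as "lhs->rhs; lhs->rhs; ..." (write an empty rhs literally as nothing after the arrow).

  | bbbacb => bbccb => bcb => b
  | baa => ca
  | caca
  | bbbbbb

aa->a; ba->c; bc->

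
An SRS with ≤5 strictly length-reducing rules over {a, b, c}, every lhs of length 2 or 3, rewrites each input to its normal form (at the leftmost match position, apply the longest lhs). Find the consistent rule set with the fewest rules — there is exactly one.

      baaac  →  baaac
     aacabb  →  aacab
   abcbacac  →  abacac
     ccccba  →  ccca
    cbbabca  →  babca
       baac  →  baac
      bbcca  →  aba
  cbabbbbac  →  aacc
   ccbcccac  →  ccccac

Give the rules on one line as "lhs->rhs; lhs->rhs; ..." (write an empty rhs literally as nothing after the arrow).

  | baaac
  | aacabb => aacab
  | abcbacac => abacac
  | ccccba => ccca

bb->b; bba->ac; bcc->ab; cb->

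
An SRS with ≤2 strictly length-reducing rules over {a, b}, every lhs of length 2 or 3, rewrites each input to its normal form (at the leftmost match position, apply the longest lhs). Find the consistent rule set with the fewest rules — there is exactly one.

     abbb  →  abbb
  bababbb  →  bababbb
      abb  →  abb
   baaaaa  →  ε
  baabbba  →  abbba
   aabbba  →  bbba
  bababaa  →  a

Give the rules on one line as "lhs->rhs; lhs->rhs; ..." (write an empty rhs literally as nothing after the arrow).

  | abbb
  | bababbb
  | abb
  | baaaaa => aaaa => aa => ε

aa->; baa->a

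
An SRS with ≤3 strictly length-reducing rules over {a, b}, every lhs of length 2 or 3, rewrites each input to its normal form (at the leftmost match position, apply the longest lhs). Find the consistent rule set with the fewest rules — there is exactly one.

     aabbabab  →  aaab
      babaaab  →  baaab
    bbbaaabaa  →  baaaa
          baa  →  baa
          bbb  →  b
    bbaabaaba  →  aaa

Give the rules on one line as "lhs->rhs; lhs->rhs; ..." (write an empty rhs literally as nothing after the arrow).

  | aabbabab => aaabab => aaab
  | babaaab => baaab
  | bbbaaabaa => baaabaa => baaaa
  | baa

aba->a; bb->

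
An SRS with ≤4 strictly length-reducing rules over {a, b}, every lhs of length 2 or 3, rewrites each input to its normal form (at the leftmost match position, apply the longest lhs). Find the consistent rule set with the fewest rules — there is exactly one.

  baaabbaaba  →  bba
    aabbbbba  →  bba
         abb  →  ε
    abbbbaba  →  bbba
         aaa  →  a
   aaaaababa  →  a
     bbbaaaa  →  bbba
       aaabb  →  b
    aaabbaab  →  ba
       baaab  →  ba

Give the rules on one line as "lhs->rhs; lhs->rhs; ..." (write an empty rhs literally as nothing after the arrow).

aa->a; aab->a; ab->b; abb->

  | baaabbaaba => baabbaaba => babaaba => bbaaba => bbaa => bba
  | aabbbbba => abbbba => bba
  | abb => ε
  | abbbbaba => bbaba => bbba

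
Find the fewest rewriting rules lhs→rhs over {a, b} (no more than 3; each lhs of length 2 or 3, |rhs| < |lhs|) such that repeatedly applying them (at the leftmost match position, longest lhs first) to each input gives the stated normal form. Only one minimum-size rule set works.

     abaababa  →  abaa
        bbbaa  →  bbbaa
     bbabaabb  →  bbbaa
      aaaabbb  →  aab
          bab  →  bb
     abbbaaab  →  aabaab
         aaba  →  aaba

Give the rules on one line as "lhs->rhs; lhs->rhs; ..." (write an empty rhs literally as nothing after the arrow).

aaa->aa; abb->aa; bab->bb

  | abaababa => abaabba => abaaaa => abaaa => abaa
  | bbbaa
  | bbabaabb => bbbaabb => bbbaaa => bbbaa
  | aaaabbb => aaabbb => aabbb => aaab => aab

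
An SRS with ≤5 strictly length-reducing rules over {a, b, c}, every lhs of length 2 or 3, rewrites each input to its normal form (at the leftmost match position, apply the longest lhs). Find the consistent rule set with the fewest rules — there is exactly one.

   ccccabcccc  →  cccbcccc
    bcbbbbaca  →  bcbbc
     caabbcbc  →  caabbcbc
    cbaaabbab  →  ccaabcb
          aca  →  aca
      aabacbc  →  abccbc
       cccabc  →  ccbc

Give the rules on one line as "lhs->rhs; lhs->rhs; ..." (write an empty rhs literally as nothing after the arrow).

  | ccccabcccc => cccbcccc
  | bcbbbbaca => bcbbba => bcbbc
  | caabbcbc
  | cbaaabbab => ccaabbab => ccaabcb

aba->bc; ba->c; bac->; cab->b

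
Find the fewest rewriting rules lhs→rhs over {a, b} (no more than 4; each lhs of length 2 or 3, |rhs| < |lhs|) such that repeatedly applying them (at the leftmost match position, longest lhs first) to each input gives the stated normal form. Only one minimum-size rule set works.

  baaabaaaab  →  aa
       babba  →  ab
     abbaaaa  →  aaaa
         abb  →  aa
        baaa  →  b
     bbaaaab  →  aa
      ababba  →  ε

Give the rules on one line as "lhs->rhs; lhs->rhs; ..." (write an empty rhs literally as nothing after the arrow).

  | baaabaaaab => baabaaaab => babaaaab => bbaaaab => aaab => abb => aa
  | babba => bbba => aba => ab
  | abbaaaa => aaaa
  | abb => aa

aab->bb; ba->b; bb->a; bba->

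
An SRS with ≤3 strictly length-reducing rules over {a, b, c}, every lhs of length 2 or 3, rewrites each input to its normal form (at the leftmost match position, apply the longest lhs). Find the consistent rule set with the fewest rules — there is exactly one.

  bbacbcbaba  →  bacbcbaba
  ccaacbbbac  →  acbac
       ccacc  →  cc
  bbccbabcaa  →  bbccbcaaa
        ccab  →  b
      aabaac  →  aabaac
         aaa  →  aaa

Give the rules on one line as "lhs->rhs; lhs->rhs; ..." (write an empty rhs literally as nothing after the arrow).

  | bbacbcbaba => bacbcbaba
  | ccaacbbbac => acbbbac => acbbac => acbac
  | ccacc => cc
  | bbccbabcaa => bbccbcaaa

abc->ca; bba->ba; cca->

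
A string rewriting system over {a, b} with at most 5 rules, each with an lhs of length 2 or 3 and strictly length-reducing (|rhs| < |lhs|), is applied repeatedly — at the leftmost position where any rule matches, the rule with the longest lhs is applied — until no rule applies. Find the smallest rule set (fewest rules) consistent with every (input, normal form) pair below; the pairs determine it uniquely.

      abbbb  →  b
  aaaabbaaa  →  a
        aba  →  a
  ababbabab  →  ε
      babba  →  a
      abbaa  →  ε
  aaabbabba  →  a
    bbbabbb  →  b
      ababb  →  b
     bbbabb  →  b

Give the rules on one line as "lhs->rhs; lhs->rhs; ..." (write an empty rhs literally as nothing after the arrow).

  | abbbb => bbb => bb => b
  | aaaabbaaa => aabbaaa => bbaaa => baaa => aaa => a
  | aba => a
  | ababbabab => abbabab => babab => abab => ab => ε

aa->; ab->; ba->a; bb->b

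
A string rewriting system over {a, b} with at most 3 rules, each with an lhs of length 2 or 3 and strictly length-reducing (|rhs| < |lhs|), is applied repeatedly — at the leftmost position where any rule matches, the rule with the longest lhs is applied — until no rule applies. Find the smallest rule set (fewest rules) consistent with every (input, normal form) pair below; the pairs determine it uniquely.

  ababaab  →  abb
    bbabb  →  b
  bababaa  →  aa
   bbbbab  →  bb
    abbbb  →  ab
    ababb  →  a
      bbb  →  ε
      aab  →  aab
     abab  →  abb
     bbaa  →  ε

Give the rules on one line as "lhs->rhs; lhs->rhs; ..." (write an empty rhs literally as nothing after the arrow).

  | ababaab => abbaab => abab => abb
  | bbabb => bbbb => b
  | bababaa => bbabaa => bbbaa => aa
  | bbbbab => bab => bb

ba->; bab->bb; bbb->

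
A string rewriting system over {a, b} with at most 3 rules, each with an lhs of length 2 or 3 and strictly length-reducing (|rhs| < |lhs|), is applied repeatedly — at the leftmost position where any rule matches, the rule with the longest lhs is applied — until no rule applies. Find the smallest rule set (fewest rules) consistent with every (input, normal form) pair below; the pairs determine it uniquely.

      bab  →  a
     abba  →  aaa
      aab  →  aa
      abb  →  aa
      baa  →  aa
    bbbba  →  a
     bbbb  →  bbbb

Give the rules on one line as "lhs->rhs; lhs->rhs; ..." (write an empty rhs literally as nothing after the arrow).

ab->a; abb->aa; ba->a

  | bab => ab => a
  | abba => aaa
  | aab => aa
  | abb => aa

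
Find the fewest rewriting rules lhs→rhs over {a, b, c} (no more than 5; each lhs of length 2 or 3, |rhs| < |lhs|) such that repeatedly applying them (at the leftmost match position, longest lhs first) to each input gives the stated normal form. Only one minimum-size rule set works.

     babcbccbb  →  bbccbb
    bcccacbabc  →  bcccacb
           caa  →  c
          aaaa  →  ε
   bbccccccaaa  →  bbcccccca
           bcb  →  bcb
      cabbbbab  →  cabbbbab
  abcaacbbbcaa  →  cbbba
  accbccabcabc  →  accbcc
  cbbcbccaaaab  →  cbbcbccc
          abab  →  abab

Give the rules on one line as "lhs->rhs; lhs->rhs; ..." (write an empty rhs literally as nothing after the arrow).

aa->; aab->c; abc->; bca->b

  | babcbccbb => bbccbb
  | bcccacbabc => bcccacb
  | caa => c
  | aaaa => aa => ε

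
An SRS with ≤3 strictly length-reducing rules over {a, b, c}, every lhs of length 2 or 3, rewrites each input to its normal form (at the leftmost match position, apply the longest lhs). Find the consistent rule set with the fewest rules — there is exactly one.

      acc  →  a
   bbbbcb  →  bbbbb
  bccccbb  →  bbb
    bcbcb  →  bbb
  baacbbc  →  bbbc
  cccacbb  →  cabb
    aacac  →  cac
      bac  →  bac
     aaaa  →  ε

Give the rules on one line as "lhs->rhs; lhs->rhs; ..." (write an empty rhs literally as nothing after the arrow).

aa->; cb->b; cc->

  | acc => a
  | bbbbcb => bbbbb
  | bccccbb => bccbb => bbb
  | bcbcb => bbcb => bbb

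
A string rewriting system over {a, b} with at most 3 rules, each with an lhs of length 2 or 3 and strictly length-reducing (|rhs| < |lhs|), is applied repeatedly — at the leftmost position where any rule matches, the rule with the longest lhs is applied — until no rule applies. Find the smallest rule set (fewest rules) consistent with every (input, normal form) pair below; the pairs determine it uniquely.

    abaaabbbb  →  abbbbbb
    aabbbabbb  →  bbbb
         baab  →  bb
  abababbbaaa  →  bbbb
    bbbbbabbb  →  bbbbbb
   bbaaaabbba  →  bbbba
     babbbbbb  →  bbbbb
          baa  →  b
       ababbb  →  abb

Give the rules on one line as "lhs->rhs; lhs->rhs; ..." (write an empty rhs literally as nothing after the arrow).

  | abaaabbbb => abbbbbb
  | aabbbabbb => bbbabbb => bbbb
  | baab => bb
  | abababbbaaa => aabbbaaa => bbbaaa => bbbb

aa->; aaa->b; bab->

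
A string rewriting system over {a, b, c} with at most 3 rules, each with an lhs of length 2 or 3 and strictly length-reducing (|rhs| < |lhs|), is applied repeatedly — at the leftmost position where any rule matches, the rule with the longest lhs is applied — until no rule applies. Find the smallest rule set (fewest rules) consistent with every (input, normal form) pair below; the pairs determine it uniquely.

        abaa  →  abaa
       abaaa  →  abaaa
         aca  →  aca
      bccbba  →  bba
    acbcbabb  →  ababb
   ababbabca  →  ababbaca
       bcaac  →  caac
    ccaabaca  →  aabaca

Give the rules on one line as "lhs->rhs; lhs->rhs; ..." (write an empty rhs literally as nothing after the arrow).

  | abaa
  | abaaa
  | aca
  | bccbba => ccbba => bba

bc->c; cc->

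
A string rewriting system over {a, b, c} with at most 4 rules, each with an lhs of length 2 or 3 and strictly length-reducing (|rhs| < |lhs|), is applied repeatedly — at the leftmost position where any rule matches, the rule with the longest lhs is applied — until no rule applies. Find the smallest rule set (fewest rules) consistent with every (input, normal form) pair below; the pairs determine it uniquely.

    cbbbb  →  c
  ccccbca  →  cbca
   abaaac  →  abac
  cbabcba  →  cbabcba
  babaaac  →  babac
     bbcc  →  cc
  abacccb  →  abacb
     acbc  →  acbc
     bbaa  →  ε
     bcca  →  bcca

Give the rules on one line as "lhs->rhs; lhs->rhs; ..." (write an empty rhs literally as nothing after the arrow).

  | cbbbb => cbb => c
  | ccccbca => cccbca => ccbca => cbca
  | abaaac => abac
  | cbabcba

aa->; bb->; ccb->cb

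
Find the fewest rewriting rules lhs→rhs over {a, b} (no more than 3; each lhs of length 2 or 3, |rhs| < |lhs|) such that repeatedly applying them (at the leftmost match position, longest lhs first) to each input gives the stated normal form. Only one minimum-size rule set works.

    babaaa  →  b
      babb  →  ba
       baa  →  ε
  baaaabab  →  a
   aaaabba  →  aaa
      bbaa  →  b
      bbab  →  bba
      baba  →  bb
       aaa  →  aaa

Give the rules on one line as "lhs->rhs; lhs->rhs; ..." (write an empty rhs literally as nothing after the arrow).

ab->a; aba->b; baa->

  | babaaa => bbaa => b
  | babb => bab => ba
  | baa => ε
  | baaaabab => aabab => abb => ab => a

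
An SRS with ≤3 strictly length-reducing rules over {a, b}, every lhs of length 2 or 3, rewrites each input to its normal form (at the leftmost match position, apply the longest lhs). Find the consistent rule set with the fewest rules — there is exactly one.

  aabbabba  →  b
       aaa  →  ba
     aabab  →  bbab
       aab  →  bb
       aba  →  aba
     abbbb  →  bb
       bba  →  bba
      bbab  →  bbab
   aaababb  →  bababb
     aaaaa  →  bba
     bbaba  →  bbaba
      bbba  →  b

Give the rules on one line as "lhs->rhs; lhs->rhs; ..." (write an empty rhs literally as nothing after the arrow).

aa->b; bbb->a

  | aabbabba => bbbabba => aabba => bbba => aa => b
  | aaa => ba
  | aabab => bbab
  | aab => bb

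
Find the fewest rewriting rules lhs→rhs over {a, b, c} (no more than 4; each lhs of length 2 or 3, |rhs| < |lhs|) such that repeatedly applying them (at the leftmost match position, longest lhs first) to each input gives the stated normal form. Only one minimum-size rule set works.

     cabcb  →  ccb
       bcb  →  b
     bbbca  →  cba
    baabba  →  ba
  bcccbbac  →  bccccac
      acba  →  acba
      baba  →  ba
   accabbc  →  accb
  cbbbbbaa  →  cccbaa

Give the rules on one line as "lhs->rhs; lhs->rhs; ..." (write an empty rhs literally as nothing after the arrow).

  | cabcb => ccb
  | bcb => b
  | bbbca => cbca => cba
  | baabba => baba => ba

ab->; bb->c; bcb->b; cbc->cb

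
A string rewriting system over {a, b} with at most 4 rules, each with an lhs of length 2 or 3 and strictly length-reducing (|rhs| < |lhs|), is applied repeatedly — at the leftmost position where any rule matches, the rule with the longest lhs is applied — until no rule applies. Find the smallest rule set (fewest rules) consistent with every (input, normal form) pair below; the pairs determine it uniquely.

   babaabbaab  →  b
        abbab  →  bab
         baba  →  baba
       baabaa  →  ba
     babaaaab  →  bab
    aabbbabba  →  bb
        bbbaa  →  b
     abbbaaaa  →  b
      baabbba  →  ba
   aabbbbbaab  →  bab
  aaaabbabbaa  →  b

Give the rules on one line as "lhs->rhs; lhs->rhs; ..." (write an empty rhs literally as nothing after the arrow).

aa->b; aab->b; bba->aa

  | babaabbaab => babbbaab => babaaab => babbab => baaab => bbab => aab => b
  | abbab => aaab => bab
  | baba
  | baabaa => bbaa => aaa => ba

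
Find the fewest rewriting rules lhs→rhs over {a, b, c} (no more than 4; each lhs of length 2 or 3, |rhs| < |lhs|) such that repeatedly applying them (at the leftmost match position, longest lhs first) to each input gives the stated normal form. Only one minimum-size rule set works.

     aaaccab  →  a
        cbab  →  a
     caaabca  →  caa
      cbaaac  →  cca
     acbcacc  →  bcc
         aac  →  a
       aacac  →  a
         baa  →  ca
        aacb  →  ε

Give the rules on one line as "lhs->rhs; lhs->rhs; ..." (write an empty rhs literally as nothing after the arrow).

  | aaaccab => aacab => aab => a
  | cbab => ccb => a
  | caaabca => caaca => caa
  | cbaaac => ccaac => cca

ab->; ac->; ba->c; ccb->a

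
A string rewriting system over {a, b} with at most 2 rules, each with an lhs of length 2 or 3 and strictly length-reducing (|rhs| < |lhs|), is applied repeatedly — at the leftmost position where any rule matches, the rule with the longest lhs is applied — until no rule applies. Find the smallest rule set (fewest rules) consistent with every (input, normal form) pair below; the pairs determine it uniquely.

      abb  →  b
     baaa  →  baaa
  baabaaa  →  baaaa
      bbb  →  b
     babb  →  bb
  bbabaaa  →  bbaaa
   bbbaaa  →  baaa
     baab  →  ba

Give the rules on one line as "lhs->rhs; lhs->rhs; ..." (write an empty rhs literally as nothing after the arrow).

  | abb => b
  | baaa
  | baabaaa => baaaa
  | bbb => b

ab->; bbb->b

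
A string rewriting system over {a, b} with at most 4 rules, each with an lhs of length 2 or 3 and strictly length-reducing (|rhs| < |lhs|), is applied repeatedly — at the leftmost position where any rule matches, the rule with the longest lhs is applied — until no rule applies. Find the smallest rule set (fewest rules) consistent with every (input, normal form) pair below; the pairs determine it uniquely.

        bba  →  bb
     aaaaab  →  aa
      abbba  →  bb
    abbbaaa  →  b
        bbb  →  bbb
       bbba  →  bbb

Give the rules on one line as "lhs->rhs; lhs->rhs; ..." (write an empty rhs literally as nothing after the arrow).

  | bba => bb
  | aaaaab => aaaba => abaa => aa
  | abbba => bba => bb
  | abbbaaa => bbaaa => ba => b

aab->ba; ab->; ba->b; baa->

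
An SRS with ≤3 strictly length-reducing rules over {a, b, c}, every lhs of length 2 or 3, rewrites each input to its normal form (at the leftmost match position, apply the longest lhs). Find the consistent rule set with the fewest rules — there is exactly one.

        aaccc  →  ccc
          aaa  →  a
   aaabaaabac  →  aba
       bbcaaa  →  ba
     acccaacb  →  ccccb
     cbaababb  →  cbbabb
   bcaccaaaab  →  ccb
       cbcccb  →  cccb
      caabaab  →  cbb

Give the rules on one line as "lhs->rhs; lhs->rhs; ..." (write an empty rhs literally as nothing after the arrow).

aa->; ac->c; bc->

  | aaccc => ccc
  | aaa => a
  | aaabaaabac => abaaabac => ababac => ababc => aba
  | bbcaaa => baaa => ba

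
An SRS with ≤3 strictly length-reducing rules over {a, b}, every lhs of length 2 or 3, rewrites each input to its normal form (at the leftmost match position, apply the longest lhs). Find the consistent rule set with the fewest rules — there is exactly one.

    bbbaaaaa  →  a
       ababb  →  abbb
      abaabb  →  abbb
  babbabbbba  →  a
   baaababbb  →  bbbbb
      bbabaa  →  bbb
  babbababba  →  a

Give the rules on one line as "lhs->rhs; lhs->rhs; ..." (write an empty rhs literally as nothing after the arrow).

ba->a; baa->b; bab->bb

  | bbbaaaaa => bbbaaa => bbba => bba => ba => a
  | ababb => abbb
  | abaabb => abbb
  | babbabbbba => bbbabbbba => bbbbbbba => bbbbbba => bbbbba => bbbba => bbba => bba => ba => a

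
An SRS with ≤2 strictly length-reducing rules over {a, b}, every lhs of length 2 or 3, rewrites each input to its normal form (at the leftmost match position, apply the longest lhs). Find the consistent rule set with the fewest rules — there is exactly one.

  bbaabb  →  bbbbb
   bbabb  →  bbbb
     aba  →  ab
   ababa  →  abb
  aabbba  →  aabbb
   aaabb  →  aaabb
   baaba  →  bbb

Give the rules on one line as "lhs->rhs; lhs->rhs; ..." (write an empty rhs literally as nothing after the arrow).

  | bbaabb => bbbbb
  | bbabb => bbbb
  | aba => ab
  | ababa => abba => abb

ba->b; baa->bb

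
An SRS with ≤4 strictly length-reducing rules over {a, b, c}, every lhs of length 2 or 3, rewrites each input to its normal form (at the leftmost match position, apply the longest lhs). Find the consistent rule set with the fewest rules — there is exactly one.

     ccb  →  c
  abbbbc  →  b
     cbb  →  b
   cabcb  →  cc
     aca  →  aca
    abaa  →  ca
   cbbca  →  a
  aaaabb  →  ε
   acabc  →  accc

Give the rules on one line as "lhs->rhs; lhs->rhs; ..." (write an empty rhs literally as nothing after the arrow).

  | ccb => c
  | abbbbc => cbbbc => bbc => b
  | cbb => b
  | cabcb => cccb => cc

aa->a; ab->c; bc->; cb->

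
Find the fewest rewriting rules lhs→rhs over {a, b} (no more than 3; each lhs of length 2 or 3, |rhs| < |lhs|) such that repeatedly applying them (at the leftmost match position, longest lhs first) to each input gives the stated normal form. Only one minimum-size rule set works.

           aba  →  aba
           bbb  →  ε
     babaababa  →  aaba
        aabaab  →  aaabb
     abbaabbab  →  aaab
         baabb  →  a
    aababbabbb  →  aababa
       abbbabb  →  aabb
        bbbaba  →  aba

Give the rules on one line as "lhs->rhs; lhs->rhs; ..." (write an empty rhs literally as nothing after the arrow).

  | aba
  | bbb => ε
  | babaababa => baabbaba => abbbaba => aaba
  | aabaab => aaabb

baa->ab; bba->ba; bbb->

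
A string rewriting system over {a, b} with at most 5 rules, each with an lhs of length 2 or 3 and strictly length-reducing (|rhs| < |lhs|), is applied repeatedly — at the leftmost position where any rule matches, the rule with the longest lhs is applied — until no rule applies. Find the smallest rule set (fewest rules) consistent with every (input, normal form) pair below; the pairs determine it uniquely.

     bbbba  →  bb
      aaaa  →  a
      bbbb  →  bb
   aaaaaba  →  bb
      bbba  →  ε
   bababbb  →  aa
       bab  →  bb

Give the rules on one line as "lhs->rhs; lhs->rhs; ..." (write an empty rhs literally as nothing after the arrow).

  | bbbba => aaba => bba => bb
  | aaaa => a
  | bbbb => aab => bb
  | aaaaaba => aaba => bba => bb

aaa->; aab->bb; ba->b; bbb->aa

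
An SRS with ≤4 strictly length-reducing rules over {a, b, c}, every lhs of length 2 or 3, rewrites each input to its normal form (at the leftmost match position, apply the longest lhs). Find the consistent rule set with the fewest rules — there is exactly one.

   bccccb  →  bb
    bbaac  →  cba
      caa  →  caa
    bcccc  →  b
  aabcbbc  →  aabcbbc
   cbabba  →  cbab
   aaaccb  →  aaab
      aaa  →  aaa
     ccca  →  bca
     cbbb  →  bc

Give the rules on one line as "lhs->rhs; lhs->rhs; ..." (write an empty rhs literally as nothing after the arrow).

  | bccccb => bbccb => bbbb => ccb => bb
  | bbaac => cbac => cba
  | caa
  | bcccc => bbcc => bbb => cc => b

ac->a; bba->cb; bbb->cc; cc->b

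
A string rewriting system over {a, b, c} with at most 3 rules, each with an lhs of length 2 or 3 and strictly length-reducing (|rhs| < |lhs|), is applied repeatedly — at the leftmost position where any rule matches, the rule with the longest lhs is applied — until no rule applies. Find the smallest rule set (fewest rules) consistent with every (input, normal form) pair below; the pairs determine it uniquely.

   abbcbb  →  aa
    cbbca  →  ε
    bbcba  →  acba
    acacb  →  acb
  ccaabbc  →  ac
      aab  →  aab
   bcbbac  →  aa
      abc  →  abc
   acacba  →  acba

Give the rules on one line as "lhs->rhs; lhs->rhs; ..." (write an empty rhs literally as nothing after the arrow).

bac->aa; bb->a; ca->

  | abbcbb => aacbb => aaca => aa
  | cbbca => caca => ca => ε
  | bbcba => acba
  | acacb => acb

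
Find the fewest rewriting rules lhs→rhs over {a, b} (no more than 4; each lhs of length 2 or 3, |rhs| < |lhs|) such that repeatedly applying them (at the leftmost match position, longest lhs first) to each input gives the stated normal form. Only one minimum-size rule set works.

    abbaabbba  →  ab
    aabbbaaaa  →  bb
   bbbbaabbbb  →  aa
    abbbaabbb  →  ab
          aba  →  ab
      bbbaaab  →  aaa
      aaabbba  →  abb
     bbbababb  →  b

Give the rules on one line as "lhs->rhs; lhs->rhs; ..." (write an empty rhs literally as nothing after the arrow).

  | abbaabbba => abbabbba => abbbbba => aaabba => aba => ab
  | aabbbaaaa => bbaaaa => bbaaa => bbaa => bba => bb
  | bbbbaabbbb => aabaabbbb => aabbbb => bbb => aa
  | abbbaabbb => aaaaabbb => aaabb => ab

aab->; ba->b; bbb->aa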